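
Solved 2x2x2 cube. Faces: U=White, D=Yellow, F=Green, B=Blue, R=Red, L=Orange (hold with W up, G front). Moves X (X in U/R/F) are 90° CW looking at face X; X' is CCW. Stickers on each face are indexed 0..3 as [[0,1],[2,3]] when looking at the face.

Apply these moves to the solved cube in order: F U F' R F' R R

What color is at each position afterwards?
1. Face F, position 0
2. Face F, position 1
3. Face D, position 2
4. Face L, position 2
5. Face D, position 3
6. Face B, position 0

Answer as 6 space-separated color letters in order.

After move 1 (F): F=GGGG U=WWOO R=WRWR D=RRYY L=OYOY
After move 2 (U): U=OWOW F=WRGG R=BBWR B=OYBB L=GGOY
After move 3 (F'): F=RGWG U=OWBW R=RBRR D=GYYY L=GWOO
After move 4 (R): R=RRRB U=OGBG F=RYWY D=GBYO B=WYWB
After move 5 (F'): F=YYRW U=OGRR R=BRGB D=WOYO L=GGOB
After move 6 (R): R=GBBR U=OYRW F=YORO D=WWYW B=RYGB
After move 7 (R): R=BGRB U=OORO F=YWRW D=WGYR B=WYYB
Query 1: F[0] = Y
Query 2: F[1] = W
Query 3: D[2] = Y
Query 4: L[2] = O
Query 5: D[3] = R
Query 6: B[0] = W

Answer: Y W Y O R W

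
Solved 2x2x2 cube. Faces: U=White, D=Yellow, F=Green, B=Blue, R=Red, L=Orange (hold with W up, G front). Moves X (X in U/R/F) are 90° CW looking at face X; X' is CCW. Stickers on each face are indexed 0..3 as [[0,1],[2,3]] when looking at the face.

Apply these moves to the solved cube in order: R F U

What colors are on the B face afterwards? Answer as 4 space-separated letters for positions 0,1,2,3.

Answer: O Y W B

Derivation:
After move 1 (R): R=RRRR U=WGWG F=GYGY D=YBYB B=WBWB
After move 2 (F): F=GGYY U=WGOO R=WRGR D=RRYB L=OYOB
After move 3 (U): U=OWOG F=WRYY R=WBGR B=OYWB L=GGOB
Query: B face = OYWB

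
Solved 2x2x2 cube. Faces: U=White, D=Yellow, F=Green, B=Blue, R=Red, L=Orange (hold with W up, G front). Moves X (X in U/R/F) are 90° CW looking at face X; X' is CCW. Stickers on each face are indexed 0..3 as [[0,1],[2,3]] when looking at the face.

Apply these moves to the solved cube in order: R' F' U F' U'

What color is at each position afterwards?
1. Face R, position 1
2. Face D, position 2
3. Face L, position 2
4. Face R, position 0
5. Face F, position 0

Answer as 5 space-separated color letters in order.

After move 1 (R'): R=RRRR U=WBWB F=GWGW D=YGYG B=YBYB
After move 2 (F'): F=WWGG U=WBRR R=GRYR D=OOYG L=OBOW
After move 3 (U): U=RWRB F=GRGG R=YBYR B=OBYB L=WWOW
After move 4 (F'): F=RGGG U=RWYY R=OBOR D=WWYG L=WBOR
After move 5 (U'): U=WYRY F=WBGG R=RGOR B=OBYB L=OBOR
Query 1: R[1] = G
Query 2: D[2] = Y
Query 3: L[2] = O
Query 4: R[0] = R
Query 5: F[0] = W

Answer: G Y O R W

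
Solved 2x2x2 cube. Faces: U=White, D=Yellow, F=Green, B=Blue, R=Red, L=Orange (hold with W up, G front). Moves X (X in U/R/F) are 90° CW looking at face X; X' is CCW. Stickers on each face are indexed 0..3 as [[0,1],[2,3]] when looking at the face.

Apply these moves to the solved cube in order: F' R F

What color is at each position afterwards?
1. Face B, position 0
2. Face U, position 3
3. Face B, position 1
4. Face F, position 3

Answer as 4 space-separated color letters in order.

After move 1 (F'): F=GGGG U=WWRR R=YRYR D=OOYY L=OWOW
After move 2 (R): R=YYRR U=WGRG F=GOGY D=OBYB B=RBWB
After move 3 (F): F=GGYO U=WGWW R=RYGR D=RYYB L=OOOB
Query 1: B[0] = R
Query 2: U[3] = W
Query 3: B[1] = B
Query 4: F[3] = O

Answer: R W B O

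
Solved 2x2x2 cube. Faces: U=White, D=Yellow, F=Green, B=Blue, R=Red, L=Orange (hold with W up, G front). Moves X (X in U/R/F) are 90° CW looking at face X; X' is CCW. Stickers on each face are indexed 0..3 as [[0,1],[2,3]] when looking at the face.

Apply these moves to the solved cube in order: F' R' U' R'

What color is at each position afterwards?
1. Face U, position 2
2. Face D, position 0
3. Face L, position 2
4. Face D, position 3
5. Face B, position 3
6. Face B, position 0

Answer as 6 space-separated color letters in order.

Answer: W O O R B G

Derivation:
After move 1 (F'): F=GGGG U=WWRR R=YRYR D=OOYY L=OWOW
After move 2 (R'): R=RRYY U=WBRB F=GWGR D=OGYG B=YBOB
After move 3 (U'): U=BBWR F=OWGR R=GWYY B=RROB L=YBOW
After move 4 (R'): R=WYGY U=BOWR F=OBGR D=OWYR B=GRGB
Query 1: U[2] = W
Query 2: D[0] = O
Query 3: L[2] = O
Query 4: D[3] = R
Query 5: B[3] = B
Query 6: B[0] = G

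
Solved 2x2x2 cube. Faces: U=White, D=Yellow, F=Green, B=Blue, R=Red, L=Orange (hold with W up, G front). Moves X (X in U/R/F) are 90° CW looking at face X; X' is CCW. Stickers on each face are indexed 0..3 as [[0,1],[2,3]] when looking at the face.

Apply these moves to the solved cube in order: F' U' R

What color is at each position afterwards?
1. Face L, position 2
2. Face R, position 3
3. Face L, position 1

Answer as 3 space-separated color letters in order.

Answer: O G B

Derivation:
After move 1 (F'): F=GGGG U=WWRR R=YRYR D=OOYY L=OWOW
After move 2 (U'): U=WRWR F=OWGG R=GGYR B=YRBB L=BBOW
After move 3 (R): R=YGRG U=WWWG F=OOGY D=OBYY B=RRRB
Query 1: L[2] = O
Query 2: R[3] = G
Query 3: L[1] = B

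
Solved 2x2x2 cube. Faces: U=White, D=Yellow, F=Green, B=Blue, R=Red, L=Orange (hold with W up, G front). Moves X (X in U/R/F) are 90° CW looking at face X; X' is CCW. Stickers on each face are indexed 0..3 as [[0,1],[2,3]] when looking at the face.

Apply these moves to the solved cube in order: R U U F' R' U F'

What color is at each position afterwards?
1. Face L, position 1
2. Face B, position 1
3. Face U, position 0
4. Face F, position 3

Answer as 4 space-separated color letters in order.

Answer: W W O W

Derivation:
After move 1 (R): R=RRRR U=WGWG F=GYGY D=YBYB B=WBWB
After move 2 (U): U=WWGG F=RRGY R=WBRR B=OOWB L=GYOO
After move 3 (U): U=GWGW F=WBGY R=OORR B=GYWB L=RROO
After move 4 (F'): F=BYWG U=GWOR R=BOYR D=ROYB L=RWOG
After move 5 (R'): R=ORBY U=GWOG F=BWWR D=RYYG B=BYOB
After move 6 (U): U=OGGW F=ORWR R=BYBY B=RWOB L=BWOG
After move 7 (F'): F=RROW U=OGBB R=YYRY D=WGYG L=BWOG
Query 1: L[1] = W
Query 2: B[1] = W
Query 3: U[0] = O
Query 4: F[3] = W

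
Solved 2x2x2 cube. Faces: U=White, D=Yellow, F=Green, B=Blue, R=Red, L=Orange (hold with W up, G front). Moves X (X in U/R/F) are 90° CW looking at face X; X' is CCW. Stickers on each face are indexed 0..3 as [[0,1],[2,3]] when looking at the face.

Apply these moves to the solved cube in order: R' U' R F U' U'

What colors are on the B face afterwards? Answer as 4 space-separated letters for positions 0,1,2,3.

After move 1 (R'): R=RRRR U=WBWB F=GWGW D=YGYG B=YBYB
After move 2 (U'): U=BBWW F=OOGW R=GWRR B=RRYB L=YBOO
After move 3 (R): R=RGRW U=BOWW F=OGGG D=YYYR B=WRBB
After move 4 (F): F=GOGG U=BOOB R=WGWW D=RRYR L=YYOY
After move 5 (U'): U=OBBO F=YYGG R=GOWW B=WGBB L=WROY
After move 6 (U'): U=BOOB F=WRGG R=YYWW B=GOBB L=WGOY
Query: B face = GOBB

Answer: G O B B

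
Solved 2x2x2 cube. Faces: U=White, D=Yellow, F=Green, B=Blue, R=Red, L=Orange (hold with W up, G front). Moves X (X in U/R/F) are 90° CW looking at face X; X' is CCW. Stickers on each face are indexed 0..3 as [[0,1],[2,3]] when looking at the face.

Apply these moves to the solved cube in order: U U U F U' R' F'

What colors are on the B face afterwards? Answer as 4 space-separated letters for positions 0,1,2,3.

After move 1 (U): U=WWWW F=RRGG R=BBRR B=OOBB L=GGOO
After move 2 (U): U=WWWW F=BBGG R=OORR B=GGBB L=RROO
After move 3 (U): U=WWWW F=OOGG R=GGRR B=RRBB L=BBOO
After move 4 (F): F=GOGO U=WWOB R=WGWR D=RGYY L=BYOY
After move 5 (U'): U=WBWO F=BYGO R=GOWR B=WGBB L=RROY
After move 6 (R'): R=ORGW U=WBWW F=BBGO D=RYYO B=YGGB
After move 7 (F'): F=BOBG U=WBOG R=YRRW D=RYYO L=RWOW
Query: B face = YGGB

Answer: Y G G B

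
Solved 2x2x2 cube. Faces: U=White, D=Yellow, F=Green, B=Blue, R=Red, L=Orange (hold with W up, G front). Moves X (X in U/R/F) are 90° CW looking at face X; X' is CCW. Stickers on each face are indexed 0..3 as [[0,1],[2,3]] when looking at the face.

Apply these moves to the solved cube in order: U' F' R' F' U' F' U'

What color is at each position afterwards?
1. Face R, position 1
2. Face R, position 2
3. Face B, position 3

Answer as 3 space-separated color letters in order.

Answer: O W B

Derivation:
After move 1 (U'): U=WWWW F=OOGG R=GGRR B=RRBB L=BBOO
After move 2 (F'): F=OGOG U=WWGR R=YGYR D=BOYY L=BWOW
After move 3 (R'): R=GRYY U=WBGR F=OWOR D=BGYG B=YROB
After move 4 (F'): F=WROO U=WBGY R=GRBY D=WWYG L=BROG
After move 5 (U'): U=BYWG F=BROO R=WRBY B=GROB L=YROG
After move 6 (F'): F=ROBO U=BYWB R=WRWY D=RGYG L=YGOW
After move 7 (U'): U=YBBW F=YGBO R=ROWY B=WROB L=GROW
Query 1: R[1] = O
Query 2: R[2] = W
Query 3: B[3] = B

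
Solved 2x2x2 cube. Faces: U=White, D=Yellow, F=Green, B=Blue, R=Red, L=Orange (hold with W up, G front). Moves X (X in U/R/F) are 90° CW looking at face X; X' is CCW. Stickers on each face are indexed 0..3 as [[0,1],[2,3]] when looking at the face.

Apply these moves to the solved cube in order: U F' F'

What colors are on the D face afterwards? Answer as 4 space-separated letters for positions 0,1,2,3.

Answer: W W Y Y

Derivation:
After move 1 (U): U=WWWW F=RRGG R=BBRR B=OOBB L=GGOO
After move 2 (F'): F=RGRG U=WWBR R=YBYR D=GOYY L=GWOW
After move 3 (F'): F=GGRR U=WWYY R=OBGR D=WWYY L=GROB
Query: D face = WWYY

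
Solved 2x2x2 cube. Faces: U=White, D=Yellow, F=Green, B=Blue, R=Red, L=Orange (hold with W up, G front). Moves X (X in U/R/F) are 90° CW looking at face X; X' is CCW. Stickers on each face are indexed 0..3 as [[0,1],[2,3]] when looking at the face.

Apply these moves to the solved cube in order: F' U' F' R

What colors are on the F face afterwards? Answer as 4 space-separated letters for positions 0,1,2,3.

Answer: W W O Y

Derivation:
After move 1 (F'): F=GGGG U=WWRR R=YRYR D=OOYY L=OWOW
After move 2 (U'): U=WRWR F=OWGG R=GGYR B=YRBB L=BBOW
After move 3 (F'): F=WGOG U=WRGY R=OGOR D=BWYY L=BROW
After move 4 (R): R=OORG U=WGGG F=WWOY D=BBYY B=YRRB
Query: F face = WWOY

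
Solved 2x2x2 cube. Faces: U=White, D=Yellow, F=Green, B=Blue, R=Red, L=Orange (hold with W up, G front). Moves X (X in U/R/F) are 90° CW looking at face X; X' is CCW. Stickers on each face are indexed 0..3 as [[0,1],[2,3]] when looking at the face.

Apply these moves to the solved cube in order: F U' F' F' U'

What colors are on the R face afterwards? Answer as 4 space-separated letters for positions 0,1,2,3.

Answer: G G B R

Derivation:
After move 1 (F): F=GGGG U=WWOO R=WRWR D=RRYY L=OYOY
After move 2 (U'): U=WOWO F=OYGG R=GGWR B=WRBB L=BBOY
After move 3 (F'): F=YGOG U=WOGW R=RGRR D=BYYY L=BOOW
After move 4 (F'): F=GGYO U=WORR R=YGBR D=OWYY L=BWOG
After move 5 (U'): U=ORWR F=BWYO R=GGBR B=YGBB L=WROG
Query: R face = GGBR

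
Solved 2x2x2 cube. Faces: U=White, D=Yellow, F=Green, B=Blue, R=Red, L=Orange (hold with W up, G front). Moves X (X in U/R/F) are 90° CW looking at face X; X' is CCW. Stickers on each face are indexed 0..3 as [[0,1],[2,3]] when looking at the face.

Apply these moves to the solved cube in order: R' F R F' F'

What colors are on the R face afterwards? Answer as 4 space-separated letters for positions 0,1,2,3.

Answer: G W Y R

Derivation:
After move 1 (R'): R=RRRR U=WBWB F=GWGW D=YGYG B=YBYB
After move 2 (F): F=GGWW U=WBOO R=WRBR D=RRYG L=OYOG
After move 3 (R): R=BWRR U=WGOW F=GRWG D=RYYY B=OBBB
After move 4 (F'): F=RGGW U=WGBR R=YWRR D=YGYY L=OWOO
After move 5 (F'): F=GWRG U=WGYR R=GWYR D=WOYY L=OROB
Query: R face = GWYR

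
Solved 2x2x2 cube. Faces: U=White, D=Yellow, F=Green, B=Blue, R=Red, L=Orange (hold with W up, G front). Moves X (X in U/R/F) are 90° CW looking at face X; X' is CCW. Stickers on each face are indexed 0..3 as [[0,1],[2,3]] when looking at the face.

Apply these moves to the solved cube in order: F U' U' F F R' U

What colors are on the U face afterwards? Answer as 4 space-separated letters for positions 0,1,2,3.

After move 1 (F): F=GGGG U=WWOO R=WRWR D=RRYY L=OYOY
After move 2 (U'): U=WOWO F=OYGG R=GGWR B=WRBB L=BBOY
After move 3 (U'): U=OOWW F=BBGG R=OYWR B=GGBB L=WROY
After move 4 (F): F=GBGB U=OOYR R=WYWR D=WOYY L=WROR
After move 5 (F): F=GGBB U=OORR R=YYRR D=WWYY L=WWOO
After move 6 (R'): R=YRYR U=OBRG F=GOBR D=WGYB B=YGWB
After move 7 (U): U=ROGB F=YRBR R=YGYR B=WWWB L=GOOO
Query: U face = ROGB

Answer: R O G B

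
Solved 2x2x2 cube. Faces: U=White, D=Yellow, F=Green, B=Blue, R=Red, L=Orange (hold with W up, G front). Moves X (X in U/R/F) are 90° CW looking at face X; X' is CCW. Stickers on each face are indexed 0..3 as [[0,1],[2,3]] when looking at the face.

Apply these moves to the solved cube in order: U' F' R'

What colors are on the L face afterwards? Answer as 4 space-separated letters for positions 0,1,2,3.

Answer: B W O W

Derivation:
After move 1 (U'): U=WWWW F=OOGG R=GGRR B=RRBB L=BBOO
After move 2 (F'): F=OGOG U=WWGR R=YGYR D=BOYY L=BWOW
After move 3 (R'): R=GRYY U=WBGR F=OWOR D=BGYG B=YROB
Query: L face = BWOW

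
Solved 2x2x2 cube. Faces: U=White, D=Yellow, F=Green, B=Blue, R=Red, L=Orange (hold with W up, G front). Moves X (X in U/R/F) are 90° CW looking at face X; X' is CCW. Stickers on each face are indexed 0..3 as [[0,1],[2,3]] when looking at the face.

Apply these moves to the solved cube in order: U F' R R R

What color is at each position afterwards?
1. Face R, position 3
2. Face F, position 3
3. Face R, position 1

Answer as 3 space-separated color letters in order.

After move 1 (U): U=WWWW F=RRGG R=BBRR B=OOBB L=GGOO
After move 2 (F'): F=RGRG U=WWBR R=YBYR D=GOYY L=GWOW
After move 3 (R): R=YYRB U=WGBG F=RORY D=GBYO B=ROWB
After move 4 (R): R=RYBY U=WOBY F=RBRO D=GWYR B=GOGB
After move 5 (R): R=BRYY U=WBBO F=RWRR D=GGYG B=YOOB
Query 1: R[3] = Y
Query 2: F[3] = R
Query 3: R[1] = R

Answer: Y R R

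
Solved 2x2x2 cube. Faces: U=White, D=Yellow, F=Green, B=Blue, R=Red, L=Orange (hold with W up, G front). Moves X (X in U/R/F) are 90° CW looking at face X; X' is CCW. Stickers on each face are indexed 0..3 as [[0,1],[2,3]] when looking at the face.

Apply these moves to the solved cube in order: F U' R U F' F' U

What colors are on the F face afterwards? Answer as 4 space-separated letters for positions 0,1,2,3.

After move 1 (F): F=GGGG U=WWOO R=WRWR D=RRYY L=OYOY
After move 2 (U'): U=WOWO F=OYGG R=GGWR B=WRBB L=BBOY
After move 3 (R): R=WGRG U=WYWG F=ORGY D=RBYW B=OROB
After move 4 (U): U=WWGY F=WGGY R=ORRG B=BBOB L=OROY
After move 5 (F'): F=GYWG U=WWOR R=BRRG D=RYYW L=OYOG
After move 6 (F'): F=YGGW U=WWBR R=YRRG D=YGYW L=OROO
After move 7 (U): U=BWRW F=YRGW R=BBRG B=OROB L=YGOO
Query: F face = YRGW

Answer: Y R G W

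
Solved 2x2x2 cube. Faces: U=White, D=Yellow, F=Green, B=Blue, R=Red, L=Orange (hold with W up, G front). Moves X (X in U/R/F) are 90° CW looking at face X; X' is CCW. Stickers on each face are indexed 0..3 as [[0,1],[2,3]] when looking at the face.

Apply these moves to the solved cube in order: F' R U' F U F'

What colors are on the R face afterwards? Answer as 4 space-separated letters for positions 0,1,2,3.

Answer: G Y R R

Derivation:
After move 1 (F'): F=GGGG U=WWRR R=YRYR D=OOYY L=OWOW
After move 2 (R): R=YYRR U=WGRG F=GOGY D=OBYB B=RBWB
After move 3 (U'): U=GGWR F=OWGY R=GORR B=YYWB L=RBOW
After move 4 (F): F=GOYW U=GGWB R=WORR D=RGYB L=ROOB
After move 5 (U): U=WGBG F=WOYW R=YYRR B=ROWB L=GOOB
After move 6 (F'): F=OWWY U=WGYR R=GYRR D=OBYB L=GGOB
Query: R face = GYRR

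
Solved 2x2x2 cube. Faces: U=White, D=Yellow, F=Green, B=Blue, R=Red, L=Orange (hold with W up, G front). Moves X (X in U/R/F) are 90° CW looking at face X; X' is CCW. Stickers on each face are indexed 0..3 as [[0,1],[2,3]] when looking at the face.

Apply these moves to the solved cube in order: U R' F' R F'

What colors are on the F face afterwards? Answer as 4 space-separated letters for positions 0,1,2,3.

Answer: O G W R

Derivation:
After move 1 (U): U=WWWW F=RRGG R=BBRR B=OOBB L=GGOO
After move 2 (R'): R=BRBR U=WBWO F=RWGW D=YRYG B=YOYB
After move 3 (F'): F=WWRG U=WBBB R=RRYR D=GOYG L=GOOW
After move 4 (R): R=YRRR U=WWBG F=WORG D=GYYY B=BOBB
After move 5 (F'): F=OGWR U=WWYR R=YRGR D=OWYY L=GGOB
Query: F face = OGWR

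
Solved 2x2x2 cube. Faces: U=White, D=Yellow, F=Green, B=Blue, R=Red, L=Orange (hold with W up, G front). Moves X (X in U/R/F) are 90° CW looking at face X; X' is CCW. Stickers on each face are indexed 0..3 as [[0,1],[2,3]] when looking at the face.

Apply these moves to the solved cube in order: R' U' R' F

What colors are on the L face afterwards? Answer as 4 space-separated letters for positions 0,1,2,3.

Answer: Y Y O O

Derivation:
After move 1 (R'): R=RRRR U=WBWB F=GWGW D=YGYG B=YBYB
After move 2 (U'): U=BBWW F=OOGW R=GWRR B=RRYB L=YBOO
After move 3 (R'): R=WRGR U=BYWR F=OBGW D=YOYW B=GRGB
After move 4 (F): F=GOWB U=BYOB R=WRRR D=GWYW L=YYOO
Query: L face = YYOO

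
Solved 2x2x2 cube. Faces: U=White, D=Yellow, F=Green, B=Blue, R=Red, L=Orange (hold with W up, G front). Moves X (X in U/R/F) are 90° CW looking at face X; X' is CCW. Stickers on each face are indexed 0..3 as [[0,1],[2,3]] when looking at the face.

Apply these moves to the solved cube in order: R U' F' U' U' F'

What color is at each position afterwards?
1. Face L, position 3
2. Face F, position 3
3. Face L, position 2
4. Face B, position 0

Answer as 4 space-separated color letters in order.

Answer: G O O O

Derivation:
After move 1 (R): R=RRRR U=WGWG F=GYGY D=YBYB B=WBWB
After move 2 (U'): U=GGWW F=OOGY R=GYRR B=RRWB L=WBOO
After move 3 (F'): F=OYOG U=GGGR R=BYYR D=BOYB L=WWOW
After move 4 (U'): U=GRGG F=WWOG R=OYYR B=BYWB L=RROW
After move 5 (U'): U=RGGG F=RROG R=WWYR B=OYWB L=BYOW
After move 6 (F'): F=RGRO U=RGWY R=OWBR D=YWYB L=BGOG
Query 1: L[3] = G
Query 2: F[3] = O
Query 3: L[2] = O
Query 4: B[0] = O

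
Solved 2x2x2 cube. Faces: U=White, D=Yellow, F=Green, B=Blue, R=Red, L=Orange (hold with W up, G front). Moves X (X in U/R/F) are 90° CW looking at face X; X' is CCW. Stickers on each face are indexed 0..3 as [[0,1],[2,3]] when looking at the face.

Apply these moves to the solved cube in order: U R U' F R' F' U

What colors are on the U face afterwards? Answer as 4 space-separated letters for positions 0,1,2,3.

Answer: Y R W W

Derivation:
After move 1 (U): U=WWWW F=RRGG R=BBRR B=OOBB L=GGOO
After move 2 (R): R=RBRB U=WRWG F=RYGY D=YBYO B=WOWB
After move 3 (U'): U=RGWW F=GGGY R=RYRB B=RBWB L=WOOO
After move 4 (F): F=GGYG U=RGOO R=WYWB D=RRYO L=WYOB
After move 5 (R'): R=YBWW U=RWOR F=GGYO D=RGYG B=OBRB
After move 6 (F'): F=GOGY U=RWYW R=GBRW D=YBYG L=WROO
After move 7 (U): U=YRWW F=GBGY R=OBRW B=WRRB L=GOOO
Query: U face = YRWW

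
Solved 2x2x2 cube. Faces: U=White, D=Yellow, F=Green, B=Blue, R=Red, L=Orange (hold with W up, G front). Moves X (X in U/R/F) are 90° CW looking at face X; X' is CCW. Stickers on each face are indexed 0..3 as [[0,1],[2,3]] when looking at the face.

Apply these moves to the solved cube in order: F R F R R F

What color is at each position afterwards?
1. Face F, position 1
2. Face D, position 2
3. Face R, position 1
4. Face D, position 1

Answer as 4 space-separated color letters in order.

Answer: G Y G R

Derivation:
After move 1 (F): F=GGGG U=WWOO R=WRWR D=RRYY L=OYOY
After move 2 (R): R=WWRR U=WGOG F=GRGY D=RBYB B=OBWB
After move 3 (F): F=GGYR U=WGYY R=OWGR D=RWYB L=OROB
After move 4 (R): R=GORW U=WGYR F=GWYB D=RWYO B=YBGB
After move 5 (R): R=RGWO U=WWYB F=GWYO D=RGYY B=RBGB
After move 6 (F): F=YGOW U=WWBR R=YGBO D=WRYY L=OROG
Query 1: F[1] = G
Query 2: D[2] = Y
Query 3: R[1] = G
Query 4: D[1] = R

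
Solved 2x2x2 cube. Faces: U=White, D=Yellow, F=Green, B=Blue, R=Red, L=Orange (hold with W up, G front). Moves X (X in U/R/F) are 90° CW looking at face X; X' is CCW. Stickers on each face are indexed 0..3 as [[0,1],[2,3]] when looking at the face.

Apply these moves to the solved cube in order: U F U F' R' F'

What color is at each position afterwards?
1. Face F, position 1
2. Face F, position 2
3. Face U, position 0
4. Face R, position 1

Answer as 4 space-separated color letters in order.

After move 1 (U): U=WWWW F=RRGG R=BBRR B=OOBB L=GGOO
After move 2 (F): F=GRGR U=WWOG R=WBWR D=RBYY L=GYOY
After move 3 (U): U=OWGW F=WBGR R=OOWR B=GYBB L=GROY
After move 4 (F'): F=BRWG U=OWOW R=BORR D=RYYY L=GWOG
After move 5 (R'): R=ORBR U=OBOG F=BWWW D=RRYG B=YYYB
After move 6 (F'): F=WWBW U=OBOB R=RRRR D=WGYG L=GGOO
Query 1: F[1] = W
Query 2: F[2] = B
Query 3: U[0] = O
Query 4: R[1] = R

Answer: W B O R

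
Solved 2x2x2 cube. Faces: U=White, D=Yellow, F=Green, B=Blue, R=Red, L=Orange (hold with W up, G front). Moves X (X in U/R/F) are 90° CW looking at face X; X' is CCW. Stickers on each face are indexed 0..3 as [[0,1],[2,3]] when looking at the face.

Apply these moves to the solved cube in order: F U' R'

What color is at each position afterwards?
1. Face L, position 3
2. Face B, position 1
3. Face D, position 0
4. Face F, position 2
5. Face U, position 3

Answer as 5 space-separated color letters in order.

After move 1 (F): F=GGGG U=WWOO R=WRWR D=RRYY L=OYOY
After move 2 (U'): U=WOWO F=OYGG R=GGWR B=WRBB L=BBOY
After move 3 (R'): R=GRGW U=WBWW F=OOGO D=RYYG B=YRRB
Query 1: L[3] = Y
Query 2: B[1] = R
Query 3: D[0] = R
Query 4: F[2] = G
Query 5: U[3] = W

Answer: Y R R G W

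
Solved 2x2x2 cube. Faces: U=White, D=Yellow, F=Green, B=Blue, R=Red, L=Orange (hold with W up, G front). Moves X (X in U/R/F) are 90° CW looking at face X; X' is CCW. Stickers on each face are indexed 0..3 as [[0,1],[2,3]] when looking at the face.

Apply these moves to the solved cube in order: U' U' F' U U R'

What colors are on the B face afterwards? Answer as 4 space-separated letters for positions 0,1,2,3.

After move 1 (U'): U=WWWW F=OOGG R=GGRR B=RRBB L=BBOO
After move 2 (U'): U=WWWW F=BBGG R=OORR B=GGBB L=RROO
After move 3 (F'): F=BGBG U=WWOR R=YOYR D=ROYY L=RWOW
After move 4 (U): U=OWRW F=YOBG R=GGYR B=RWBB L=BGOW
After move 5 (U): U=ROWW F=GGBG R=RWYR B=BGBB L=YOOW
After move 6 (R'): R=WRRY U=RBWB F=GOBW D=RGYG B=YGOB
Query: B face = YGOB

Answer: Y G O B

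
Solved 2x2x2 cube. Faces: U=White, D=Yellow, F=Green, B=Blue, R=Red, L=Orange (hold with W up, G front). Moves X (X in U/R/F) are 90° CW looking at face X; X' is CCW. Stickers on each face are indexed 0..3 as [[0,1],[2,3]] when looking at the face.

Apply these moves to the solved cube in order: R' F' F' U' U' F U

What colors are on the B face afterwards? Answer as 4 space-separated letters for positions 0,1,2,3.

Answer: O B Y B

Derivation:
After move 1 (R'): R=RRRR U=WBWB F=GWGW D=YGYG B=YBYB
After move 2 (F'): F=WWGG U=WBRR R=GRYR D=OOYG L=OBOW
After move 3 (F'): F=WGWG U=WBGY R=OROR D=BWYG L=OROR
After move 4 (U'): U=BYWG F=ORWG R=WGOR B=ORYB L=YBOR
After move 5 (U'): U=YGBW F=YBWG R=OROR B=WGYB L=OROR
After move 6 (F): F=WYGB U=YGRR R=BRWR D=OOYG L=OBOW
After move 7 (U): U=RYRG F=BRGB R=WGWR B=OBYB L=WYOW
Query: B face = OBYB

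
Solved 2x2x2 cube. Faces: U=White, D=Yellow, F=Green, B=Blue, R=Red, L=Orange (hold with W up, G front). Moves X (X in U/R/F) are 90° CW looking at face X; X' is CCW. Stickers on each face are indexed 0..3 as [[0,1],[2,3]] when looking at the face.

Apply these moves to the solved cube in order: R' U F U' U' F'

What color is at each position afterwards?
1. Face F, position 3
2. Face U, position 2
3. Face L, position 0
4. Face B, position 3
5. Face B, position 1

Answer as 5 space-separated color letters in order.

Answer: W G B B R

Derivation:
After move 1 (R'): R=RRRR U=WBWB F=GWGW D=YGYG B=YBYB
After move 2 (U): U=WWBB F=RRGW R=YBRR B=OOYB L=GWOO
After move 3 (F): F=GRWR U=WWOW R=BBBR D=RYYG L=GYOG
After move 4 (U'): U=WWWO F=GYWR R=GRBR B=BBYB L=OOOG
After move 5 (U'): U=WOWW F=OOWR R=GYBR B=GRYB L=BBOG
After move 6 (F'): F=OROW U=WOGB R=YYRR D=BGYG L=BWOW
Query 1: F[3] = W
Query 2: U[2] = G
Query 3: L[0] = B
Query 4: B[3] = B
Query 5: B[1] = R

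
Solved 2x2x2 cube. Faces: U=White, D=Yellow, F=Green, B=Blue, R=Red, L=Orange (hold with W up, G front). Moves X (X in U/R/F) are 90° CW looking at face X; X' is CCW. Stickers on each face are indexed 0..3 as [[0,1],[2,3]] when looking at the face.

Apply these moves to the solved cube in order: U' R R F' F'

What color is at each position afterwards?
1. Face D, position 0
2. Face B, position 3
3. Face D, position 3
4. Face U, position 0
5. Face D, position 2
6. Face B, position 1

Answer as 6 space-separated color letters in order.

After move 1 (U'): U=WWWW F=OOGG R=GGRR B=RRBB L=BBOO
After move 2 (R): R=RGRG U=WOWG F=OYGY D=YBYR B=WRWB
After move 3 (R): R=RRGG U=WYWY F=OBGR D=YWYW B=GROB
After move 4 (F'): F=BROG U=WYRG R=WRYG D=BOYW L=BYOW
After move 5 (F'): F=RGBO U=WYWY R=ORBG D=YWYW L=BGOR
Query 1: D[0] = Y
Query 2: B[3] = B
Query 3: D[3] = W
Query 4: U[0] = W
Query 5: D[2] = Y
Query 6: B[1] = R

Answer: Y B W W Y R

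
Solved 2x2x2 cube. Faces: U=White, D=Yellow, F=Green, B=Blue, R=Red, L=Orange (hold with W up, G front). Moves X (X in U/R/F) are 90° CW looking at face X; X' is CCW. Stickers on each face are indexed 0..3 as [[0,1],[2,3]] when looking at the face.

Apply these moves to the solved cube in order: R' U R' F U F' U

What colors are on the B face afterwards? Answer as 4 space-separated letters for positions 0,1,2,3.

After move 1 (R'): R=RRRR U=WBWB F=GWGW D=YGYG B=YBYB
After move 2 (U): U=WWBB F=RRGW R=YBRR B=OOYB L=GWOO
After move 3 (R'): R=BRYR U=WYBO F=RWGB D=YRYW B=GOGB
After move 4 (F): F=GRBW U=WYOW R=BROR D=YBYW L=GYOR
After move 5 (U): U=OWWY F=BRBW R=GOOR B=GYGB L=GROR
After move 6 (F'): F=RWBB U=OWGO R=BOYR D=RRYW L=GYOW
After move 7 (U): U=GOOW F=BOBB R=GYYR B=GYGB L=RWOW
Query: B face = GYGB

Answer: G Y G B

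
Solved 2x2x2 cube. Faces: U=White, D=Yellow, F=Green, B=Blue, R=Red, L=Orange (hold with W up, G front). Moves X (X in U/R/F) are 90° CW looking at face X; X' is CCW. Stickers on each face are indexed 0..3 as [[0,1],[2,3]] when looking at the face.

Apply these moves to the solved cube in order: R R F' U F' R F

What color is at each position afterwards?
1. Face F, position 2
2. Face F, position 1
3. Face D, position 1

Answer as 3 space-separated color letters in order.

Answer: W R O

Derivation:
After move 1 (R): R=RRRR U=WGWG F=GYGY D=YBYB B=WBWB
After move 2 (R): R=RRRR U=WYWY F=GBGB D=YWYW B=GBGB
After move 3 (F'): F=BBGG U=WYRR R=WRYR D=OOYW L=OYOW
After move 4 (U): U=RWRY F=WRGG R=GBYR B=OYGB L=BBOW
After move 5 (F'): F=RGWG U=RWGY R=OBOR D=BWYW L=BYOR
After move 6 (R): R=OORB U=RGGG F=RWWW D=BGYO B=YYWB
After move 7 (F): F=WRWW U=RGRY R=GOGB D=ROYO L=BBOG
Query 1: F[2] = W
Query 2: F[1] = R
Query 3: D[1] = O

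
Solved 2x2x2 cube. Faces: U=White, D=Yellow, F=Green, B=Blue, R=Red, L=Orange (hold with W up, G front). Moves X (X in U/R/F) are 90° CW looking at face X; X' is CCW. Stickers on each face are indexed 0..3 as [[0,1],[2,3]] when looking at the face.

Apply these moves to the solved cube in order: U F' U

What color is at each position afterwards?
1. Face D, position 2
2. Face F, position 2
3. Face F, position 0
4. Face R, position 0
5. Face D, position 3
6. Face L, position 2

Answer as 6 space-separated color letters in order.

After move 1 (U): U=WWWW F=RRGG R=BBRR B=OOBB L=GGOO
After move 2 (F'): F=RGRG U=WWBR R=YBYR D=GOYY L=GWOW
After move 3 (U): U=BWRW F=YBRG R=OOYR B=GWBB L=RGOW
Query 1: D[2] = Y
Query 2: F[2] = R
Query 3: F[0] = Y
Query 4: R[0] = O
Query 5: D[3] = Y
Query 6: L[2] = O

Answer: Y R Y O Y O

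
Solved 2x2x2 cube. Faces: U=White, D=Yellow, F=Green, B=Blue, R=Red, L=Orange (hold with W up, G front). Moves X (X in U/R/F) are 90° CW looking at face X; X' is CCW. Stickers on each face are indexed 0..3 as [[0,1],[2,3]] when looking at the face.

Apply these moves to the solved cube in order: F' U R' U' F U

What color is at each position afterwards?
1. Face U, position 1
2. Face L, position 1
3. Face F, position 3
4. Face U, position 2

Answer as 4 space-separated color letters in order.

After move 1 (F'): F=GGGG U=WWRR R=YRYR D=OOYY L=OWOW
After move 2 (U): U=RWRW F=YRGG R=BBYR B=OWBB L=GGOW
After move 3 (R'): R=BRBY U=RBRO F=YWGW D=ORYG B=YWOB
After move 4 (U'): U=BORR F=GGGW R=YWBY B=BROB L=YWOW
After move 5 (F): F=GGWG U=BOWW R=RWRY D=BYYG L=YOOR
After move 6 (U): U=WBWO F=RWWG R=BRRY B=YOOB L=GGOR
Query 1: U[1] = B
Query 2: L[1] = G
Query 3: F[3] = G
Query 4: U[2] = W

Answer: B G G W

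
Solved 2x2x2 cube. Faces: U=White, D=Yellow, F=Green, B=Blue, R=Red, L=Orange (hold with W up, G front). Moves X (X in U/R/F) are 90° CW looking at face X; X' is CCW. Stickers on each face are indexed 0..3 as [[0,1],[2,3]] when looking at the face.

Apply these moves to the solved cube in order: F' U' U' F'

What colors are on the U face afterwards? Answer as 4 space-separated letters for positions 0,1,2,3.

Answer: R R O Y

Derivation:
After move 1 (F'): F=GGGG U=WWRR R=YRYR D=OOYY L=OWOW
After move 2 (U'): U=WRWR F=OWGG R=GGYR B=YRBB L=BBOW
After move 3 (U'): U=RRWW F=BBGG R=OWYR B=GGBB L=YROW
After move 4 (F'): F=BGBG U=RROY R=OWOR D=RWYY L=YWOW
Query: U face = RROY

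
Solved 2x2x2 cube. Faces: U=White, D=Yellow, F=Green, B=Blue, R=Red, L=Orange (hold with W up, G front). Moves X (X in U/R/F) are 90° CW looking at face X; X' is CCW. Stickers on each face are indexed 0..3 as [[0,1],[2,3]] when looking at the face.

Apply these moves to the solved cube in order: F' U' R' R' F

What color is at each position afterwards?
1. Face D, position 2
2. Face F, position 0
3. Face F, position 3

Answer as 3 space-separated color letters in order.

Answer: Y G B

Derivation:
After move 1 (F'): F=GGGG U=WWRR R=YRYR D=OOYY L=OWOW
After move 2 (U'): U=WRWR F=OWGG R=GGYR B=YRBB L=BBOW
After move 3 (R'): R=GRGY U=WBWY F=ORGR D=OWYG B=YROB
After move 4 (R'): R=RYGG U=WOWY F=OBGY D=ORYR B=GRWB
After move 5 (F): F=GOYB U=WOWB R=WYYG D=GRYR L=BOOR
Query 1: D[2] = Y
Query 2: F[0] = G
Query 3: F[3] = B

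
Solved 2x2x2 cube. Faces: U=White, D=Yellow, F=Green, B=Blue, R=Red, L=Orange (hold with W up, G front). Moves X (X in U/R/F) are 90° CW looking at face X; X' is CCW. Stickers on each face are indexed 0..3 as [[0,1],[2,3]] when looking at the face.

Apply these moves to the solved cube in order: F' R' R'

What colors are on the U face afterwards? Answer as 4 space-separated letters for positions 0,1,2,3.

After move 1 (F'): F=GGGG U=WWRR R=YRYR D=OOYY L=OWOW
After move 2 (R'): R=RRYY U=WBRB F=GWGR D=OGYG B=YBOB
After move 3 (R'): R=RYRY U=WORY F=GBGB D=OWYR B=GBGB
Query: U face = WORY

Answer: W O R Y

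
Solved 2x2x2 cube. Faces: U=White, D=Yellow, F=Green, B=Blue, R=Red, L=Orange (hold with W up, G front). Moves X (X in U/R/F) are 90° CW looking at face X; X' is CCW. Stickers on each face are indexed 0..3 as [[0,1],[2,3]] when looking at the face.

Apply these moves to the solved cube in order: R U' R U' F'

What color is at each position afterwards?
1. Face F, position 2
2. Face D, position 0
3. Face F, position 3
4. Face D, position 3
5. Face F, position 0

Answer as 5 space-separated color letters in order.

After move 1 (R): R=RRRR U=WGWG F=GYGY D=YBYB B=WBWB
After move 2 (U'): U=GGWW F=OOGY R=GYRR B=RRWB L=WBOO
After move 3 (R): R=RGRY U=GOWY F=OBGB D=YWYR B=WRGB
After move 4 (U'): U=OYGW F=WBGB R=OBRY B=RGGB L=WROO
After move 5 (F'): F=BBWG U=OYOR R=WBYY D=ROYR L=WWOG
Query 1: F[2] = W
Query 2: D[0] = R
Query 3: F[3] = G
Query 4: D[3] = R
Query 5: F[0] = B

Answer: W R G R B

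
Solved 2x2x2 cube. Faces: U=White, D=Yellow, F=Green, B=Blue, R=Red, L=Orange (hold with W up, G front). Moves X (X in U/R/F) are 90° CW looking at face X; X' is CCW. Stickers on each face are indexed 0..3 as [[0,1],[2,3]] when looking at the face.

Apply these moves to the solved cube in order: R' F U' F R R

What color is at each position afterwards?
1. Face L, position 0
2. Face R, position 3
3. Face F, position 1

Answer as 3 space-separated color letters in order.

Answer: Y W Y

Derivation:
After move 1 (R'): R=RRRR U=WBWB F=GWGW D=YGYG B=YBYB
After move 2 (F): F=GGWW U=WBOO R=WRBR D=RRYG L=OYOG
After move 3 (U'): U=BOWO F=OYWW R=GGBR B=WRYB L=YBOG
After move 4 (F): F=WOWY U=BOGB R=WGOR D=BGYG L=YROR
After move 5 (R): R=OWRG U=BOGY F=WGWG D=BYYW B=BROB
After move 6 (R): R=ROGW U=BGGG F=WYWW D=BOYB B=YROB
Query 1: L[0] = Y
Query 2: R[3] = W
Query 3: F[1] = Y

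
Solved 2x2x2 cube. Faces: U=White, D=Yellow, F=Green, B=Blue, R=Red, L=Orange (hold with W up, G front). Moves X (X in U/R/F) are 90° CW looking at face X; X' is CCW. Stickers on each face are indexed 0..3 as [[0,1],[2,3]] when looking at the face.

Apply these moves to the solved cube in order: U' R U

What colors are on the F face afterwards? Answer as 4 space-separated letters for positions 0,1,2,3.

After move 1 (U'): U=WWWW F=OOGG R=GGRR B=RRBB L=BBOO
After move 2 (R): R=RGRG U=WOWG F=OYGY D=YBYR B=WRWB
After move 3 (U): U=WWGO F=RGGY R=WRRG B=BBWB L=OYOO
Query: F face = RGGY

Answer: R G G Y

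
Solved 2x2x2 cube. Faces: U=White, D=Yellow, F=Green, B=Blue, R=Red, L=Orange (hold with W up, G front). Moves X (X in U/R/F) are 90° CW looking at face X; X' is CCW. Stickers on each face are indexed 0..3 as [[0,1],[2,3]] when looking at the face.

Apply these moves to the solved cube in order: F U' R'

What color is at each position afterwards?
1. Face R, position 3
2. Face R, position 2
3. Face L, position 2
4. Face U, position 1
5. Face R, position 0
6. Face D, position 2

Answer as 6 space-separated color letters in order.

Answer: W G O B G Y

Derivation:
After move 1 (F): F=GGGG U=WWOO R=WRWR D=RRYY L=OYOY
After move 2 (U'): U=WOWO F=OYGG R=GGWR B=WRBB L=BBOY
After move 3 (R'): R=GRGW U=WBWW F=OOGO D=RYYG B=YRRB
Query 1: R[3] = W
Query 2: R[2] = G
Query 3: L[2] = O
Query 4: U[1] = B
Query 5: R[0] = G
Query 6: D[2] = Y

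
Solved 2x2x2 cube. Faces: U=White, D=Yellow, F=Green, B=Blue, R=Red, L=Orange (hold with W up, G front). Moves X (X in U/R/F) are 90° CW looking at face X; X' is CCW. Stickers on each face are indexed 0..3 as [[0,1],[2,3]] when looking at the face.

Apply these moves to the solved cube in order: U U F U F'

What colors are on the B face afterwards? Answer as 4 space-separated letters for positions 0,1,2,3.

After move 1 (U): U=WWWW F=RRGG R=BBRR B=OOBB L=GGOO
After move 2 (U): U=WWWW F=BBGG R=OORR B=GGBB L=RROO
After move 3 (F): F=GBGB U=WWOR R=WOWR D=ROYY L=RYOY
After move 4 (U): U=OWRW F=WOGB R=GGWR B=RYBB L=GBOY
After move 5 (F'): F=OBWG U=OWGW R=OGRR D=BYYY L=GWOR
Query: B face = RYBB

Answer: R Y B B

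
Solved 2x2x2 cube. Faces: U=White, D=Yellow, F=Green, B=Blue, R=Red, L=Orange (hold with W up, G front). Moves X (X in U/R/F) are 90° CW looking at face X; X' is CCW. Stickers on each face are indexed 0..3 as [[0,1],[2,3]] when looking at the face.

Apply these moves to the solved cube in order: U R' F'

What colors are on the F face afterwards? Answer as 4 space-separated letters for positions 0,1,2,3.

After move 1 (U): U=WWWW F=RRGG R=BBRR B=OOBB L=GGOO
After move 2 (R'): R=BRBR U=WBWO F=RWGW D=YRYG B=YOYB
After move 3 (F'): F=WWRG U=WBBB R=RRYR D=GOYG L=GOOW
Query: F face = WWRG

Answer: W W R G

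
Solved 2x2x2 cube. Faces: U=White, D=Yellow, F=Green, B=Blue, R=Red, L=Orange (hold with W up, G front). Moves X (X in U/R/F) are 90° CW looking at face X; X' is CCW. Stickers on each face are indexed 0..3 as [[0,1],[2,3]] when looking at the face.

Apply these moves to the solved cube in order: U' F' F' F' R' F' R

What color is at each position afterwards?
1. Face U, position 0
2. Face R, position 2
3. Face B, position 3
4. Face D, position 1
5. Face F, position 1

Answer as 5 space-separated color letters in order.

After move 1 (U'): U=WWWW F=OOGG R=GGRR B=RRBB L=BBOO
After move 2 (F'): F=OGOG U=WWGR R=YGYR D=BOYY L=BWOW
After move 3 (F'): F=GGOO U=WWYY R=OGBR D=WWYY L=BROG
After move 4 (F'): F=GOGO U=WWOB R=WGWR D=RGYY L=BYOY
After move 5 (R'): R=GRWW U=WBOR F=GWGB D=ROYO B=YRGB
After move 6 (F'): F=WBGG U=WBGW R=ORRW D=YYYO L=BROO
After move 7 (R): R=ROWR U=WBGG F=WYGO D=YGYY B=WRBB
Query 1: U[0] = W
Query 2: R[2] = W
Query 3: B[3] = B
Query 4: D[1] = G
Query 5: F[1] = Y

Answer: W W B G Y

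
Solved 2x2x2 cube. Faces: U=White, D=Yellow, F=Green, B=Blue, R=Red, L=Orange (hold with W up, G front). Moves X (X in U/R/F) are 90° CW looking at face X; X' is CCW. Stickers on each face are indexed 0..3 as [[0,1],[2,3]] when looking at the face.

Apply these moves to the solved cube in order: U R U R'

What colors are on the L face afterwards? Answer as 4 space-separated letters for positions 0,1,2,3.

Answer: R Y O O

Derivation:
After move 1 (U): U=WWWW F=RRGG R=BBRR B=OOBB L=GGOO
After move 2 (R): R=RBRB U=WRWG F=RYGY D=YBYO B=WOWB
After move 3 (U): U=WWGR F=RBGY R=WORB B=GGWB L=RYOO
After move 4 (R'): R=OBWR U=WWGG F=RWGR D=YBYY B=OGBB
Query: L face = RYOO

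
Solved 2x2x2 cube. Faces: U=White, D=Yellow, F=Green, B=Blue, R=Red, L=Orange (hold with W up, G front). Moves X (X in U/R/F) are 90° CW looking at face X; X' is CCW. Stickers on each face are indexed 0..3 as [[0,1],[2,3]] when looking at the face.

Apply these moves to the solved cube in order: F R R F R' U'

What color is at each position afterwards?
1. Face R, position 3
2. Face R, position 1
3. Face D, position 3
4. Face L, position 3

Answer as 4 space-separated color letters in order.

Answer: Y R B W

Derivation:
After move 1 (F): F=GGGG U=WWOO R=WRWR D=RRYY L=OYOY
After move 2 (R): R=WWRR U=WGOG F=GRGY D=RBYB B=OBWB
After move 3 (R): R=RWRW U=WROY F=GBGB D=RWYO B=GBGB
After move 4 (F): F=GGBB U=WRYY R=OWYW D=RRYO L=OROW
After move 5 (R'): R=WWOY U=WGYG F=GRBY D=RGYB B=OBRB
After move 6 (U'): U=GGWY F=ORBY R=GROY B=WWRB L=OBOW
Query 1: R[3] = Y
Query 2: R[1] = R
Query 3: D[3] = B
Query 4: L[3] = W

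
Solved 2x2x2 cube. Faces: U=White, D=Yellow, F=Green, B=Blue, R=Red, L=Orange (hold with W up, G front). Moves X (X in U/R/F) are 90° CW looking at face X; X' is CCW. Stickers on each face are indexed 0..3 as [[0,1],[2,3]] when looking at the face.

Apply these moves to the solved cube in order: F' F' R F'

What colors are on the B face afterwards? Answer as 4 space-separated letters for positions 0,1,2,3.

After move 1 (F'): F=GGGG U=WWRR R=YRYR D=OOYY L=OWOW
After move 2 (F'): F=GGGG U=WWYY R=OROR D=WWYY L=OROR
After move 3 (R): R=OORR U=WGYG F=GWGY D=WBYB B=YBWB
After move 4 (F'): F=WYGG U=WGOR R=BOWR D=RRYB L=OGOY
Query: B face = YBWB

Answer: Y B W B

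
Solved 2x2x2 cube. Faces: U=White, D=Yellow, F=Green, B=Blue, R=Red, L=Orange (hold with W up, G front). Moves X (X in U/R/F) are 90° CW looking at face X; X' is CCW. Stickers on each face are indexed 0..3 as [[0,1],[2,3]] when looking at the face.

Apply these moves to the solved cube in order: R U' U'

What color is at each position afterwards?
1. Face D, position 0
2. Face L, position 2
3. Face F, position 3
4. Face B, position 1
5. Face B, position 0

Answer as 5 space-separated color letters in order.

After move 1 (R): R=RRRR U=WGWG F=GYGY D=YBYB B=WBWB
After move 2 (U'): U=GGWW F=OOGY R=GYRR B=RRWB L=WBOO
After move 3 (U'): U=GWGW F=WBGY R=OORR B=GYWB L=RROO
Query 1: D[0] = Y
Query 2: L[2] = O
Query 3: F[3] = Y
Query 4: B[1] = Y
Query 5: B[0] = G

Answer: Y O Y Y G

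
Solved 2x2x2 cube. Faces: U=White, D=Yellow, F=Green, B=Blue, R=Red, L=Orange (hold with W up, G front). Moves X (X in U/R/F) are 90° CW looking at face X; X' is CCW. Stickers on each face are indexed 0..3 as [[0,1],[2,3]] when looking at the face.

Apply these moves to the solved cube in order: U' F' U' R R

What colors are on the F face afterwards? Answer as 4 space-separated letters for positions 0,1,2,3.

After move 1 (U'): U=WWWW F=OOGG R=GGRR B=RRBB L=BBOO
After move 2 (F'): F=OGOG U=WWGR R=YGYR D=BOYY L=BWOW
After move 3 (U'): U=WRWG F=BWOG R=OGYR B=YGBB L=RROW
After move 4 (R): R=YORG U=WWWG F=BOOY D=BBYY B=GGRB
After move 5 (R): R=RYGO U=WOWY F=BBOY D=BRYG B=GGWB
Query: F face = BBOY

Answer: B B O Y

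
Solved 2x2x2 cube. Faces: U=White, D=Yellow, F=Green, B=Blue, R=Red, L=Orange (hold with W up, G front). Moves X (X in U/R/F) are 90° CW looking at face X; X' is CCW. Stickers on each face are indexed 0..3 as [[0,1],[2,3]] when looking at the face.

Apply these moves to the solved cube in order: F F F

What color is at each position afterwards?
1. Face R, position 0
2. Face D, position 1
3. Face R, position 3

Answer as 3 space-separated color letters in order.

After move 1 (F): F=GGGG U=WWOO R=WRWR D=RRYY L=OYOY
After move 2 (F): F=GGGG U=WWYY R=OROR D=WWYY L=OROR
After move 3 (F): F=GGGG U=WWRR R=YRYR D=OOYY L=OWOW
Query 1: R[0] = Y
Query 2: D[1] = O
Query 3: R[3] = R

Answer: Y O R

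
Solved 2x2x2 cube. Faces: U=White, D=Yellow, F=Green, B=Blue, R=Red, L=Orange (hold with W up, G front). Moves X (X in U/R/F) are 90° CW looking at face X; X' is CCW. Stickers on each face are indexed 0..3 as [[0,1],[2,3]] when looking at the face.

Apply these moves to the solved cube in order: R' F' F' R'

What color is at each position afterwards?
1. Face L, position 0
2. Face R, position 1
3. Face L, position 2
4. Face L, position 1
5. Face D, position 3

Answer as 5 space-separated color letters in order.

Answer: O R O R G

Derivation:
After move 1 (R'): R=RRRR U=WBWB F=GWGW D=YGYG B=YBYB
After move 2 (F'): F=WWGG U=WBRR R=GRYR D=OOYG L=OBOW
After move 3 (F'): F=WGWG U=WBGY R=OROR D=BWYG L=OROR
After move 4 (R'): R=RROO U=WYGY F=WBWY D=BGYG B=GBWB
Query 1: L[0] = O
Query 2: R[1] = R
Query 3: L[2] = O
Query 4: L[1] = R
Query 5: D[3] = G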